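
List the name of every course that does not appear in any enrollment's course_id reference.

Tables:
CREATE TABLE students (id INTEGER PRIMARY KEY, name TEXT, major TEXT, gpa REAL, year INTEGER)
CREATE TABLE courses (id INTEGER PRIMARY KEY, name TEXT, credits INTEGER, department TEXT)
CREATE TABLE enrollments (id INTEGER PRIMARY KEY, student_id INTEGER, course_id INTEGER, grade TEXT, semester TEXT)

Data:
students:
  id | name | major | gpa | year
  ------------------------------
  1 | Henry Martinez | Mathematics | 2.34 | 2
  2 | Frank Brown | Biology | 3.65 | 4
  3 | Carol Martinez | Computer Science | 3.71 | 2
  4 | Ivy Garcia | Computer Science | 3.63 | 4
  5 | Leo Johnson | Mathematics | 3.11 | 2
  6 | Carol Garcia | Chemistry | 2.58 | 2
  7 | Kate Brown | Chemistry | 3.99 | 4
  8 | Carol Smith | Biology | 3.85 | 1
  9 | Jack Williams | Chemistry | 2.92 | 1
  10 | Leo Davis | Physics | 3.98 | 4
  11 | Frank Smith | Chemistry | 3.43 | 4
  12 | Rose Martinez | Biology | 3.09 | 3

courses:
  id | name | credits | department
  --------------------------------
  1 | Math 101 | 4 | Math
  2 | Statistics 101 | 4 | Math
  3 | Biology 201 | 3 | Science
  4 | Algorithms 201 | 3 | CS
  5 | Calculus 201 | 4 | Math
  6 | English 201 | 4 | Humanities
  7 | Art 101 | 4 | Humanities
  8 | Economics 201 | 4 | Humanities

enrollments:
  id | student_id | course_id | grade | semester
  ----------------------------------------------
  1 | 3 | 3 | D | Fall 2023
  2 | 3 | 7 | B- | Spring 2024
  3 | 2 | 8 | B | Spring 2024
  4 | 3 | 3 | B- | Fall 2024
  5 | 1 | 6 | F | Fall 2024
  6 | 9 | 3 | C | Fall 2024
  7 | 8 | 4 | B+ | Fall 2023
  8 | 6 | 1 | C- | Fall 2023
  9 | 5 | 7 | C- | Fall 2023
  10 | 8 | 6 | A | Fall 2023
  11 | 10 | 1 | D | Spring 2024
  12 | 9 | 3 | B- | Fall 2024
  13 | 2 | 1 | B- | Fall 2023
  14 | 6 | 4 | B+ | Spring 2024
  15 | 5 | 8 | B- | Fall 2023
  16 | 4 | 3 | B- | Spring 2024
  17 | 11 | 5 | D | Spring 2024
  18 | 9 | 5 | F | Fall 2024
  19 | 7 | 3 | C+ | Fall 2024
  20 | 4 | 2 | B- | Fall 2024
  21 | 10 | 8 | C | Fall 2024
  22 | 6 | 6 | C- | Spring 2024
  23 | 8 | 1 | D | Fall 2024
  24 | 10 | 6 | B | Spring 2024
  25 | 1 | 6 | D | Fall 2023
SELECT p.name FROM courses p LEFT JOIN enrollments c ON c.course_id = p.id WHERE c.id IS NULL

Execution result:
(no rows)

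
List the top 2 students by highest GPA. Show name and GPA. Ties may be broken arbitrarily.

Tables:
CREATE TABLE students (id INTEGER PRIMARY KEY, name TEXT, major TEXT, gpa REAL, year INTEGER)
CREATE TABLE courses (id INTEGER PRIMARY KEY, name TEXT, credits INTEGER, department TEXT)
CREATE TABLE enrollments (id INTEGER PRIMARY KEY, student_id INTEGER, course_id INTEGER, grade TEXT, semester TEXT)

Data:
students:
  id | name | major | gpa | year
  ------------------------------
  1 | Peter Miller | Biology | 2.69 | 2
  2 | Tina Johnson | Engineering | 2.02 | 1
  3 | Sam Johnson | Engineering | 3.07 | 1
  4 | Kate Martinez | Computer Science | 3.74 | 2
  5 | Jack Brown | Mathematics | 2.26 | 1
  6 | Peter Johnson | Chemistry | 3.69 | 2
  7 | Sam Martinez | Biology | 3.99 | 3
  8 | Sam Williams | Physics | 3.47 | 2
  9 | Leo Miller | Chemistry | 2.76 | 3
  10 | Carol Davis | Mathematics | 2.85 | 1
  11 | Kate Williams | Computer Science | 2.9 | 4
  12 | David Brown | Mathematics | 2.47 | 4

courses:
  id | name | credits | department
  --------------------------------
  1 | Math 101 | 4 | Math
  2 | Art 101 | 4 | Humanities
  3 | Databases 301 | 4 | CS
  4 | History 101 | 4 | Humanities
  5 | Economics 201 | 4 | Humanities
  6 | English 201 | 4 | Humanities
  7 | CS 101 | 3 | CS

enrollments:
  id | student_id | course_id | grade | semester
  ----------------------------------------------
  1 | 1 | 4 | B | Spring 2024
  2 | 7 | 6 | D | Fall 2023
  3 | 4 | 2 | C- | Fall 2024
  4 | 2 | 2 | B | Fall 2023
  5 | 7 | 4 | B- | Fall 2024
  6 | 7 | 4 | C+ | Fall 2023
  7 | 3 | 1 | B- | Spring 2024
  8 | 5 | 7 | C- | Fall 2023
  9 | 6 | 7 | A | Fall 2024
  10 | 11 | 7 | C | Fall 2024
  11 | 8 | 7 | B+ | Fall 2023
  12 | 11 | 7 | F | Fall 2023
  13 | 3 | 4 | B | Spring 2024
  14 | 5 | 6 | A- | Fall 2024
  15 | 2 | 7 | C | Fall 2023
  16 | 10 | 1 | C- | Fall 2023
SELECT name, gpa FROM students ORDER BY gpa DESC LIMIT 2

Execution result:
name | gpa
Sam Martinez | 3.99
Kate Martinez | 3.74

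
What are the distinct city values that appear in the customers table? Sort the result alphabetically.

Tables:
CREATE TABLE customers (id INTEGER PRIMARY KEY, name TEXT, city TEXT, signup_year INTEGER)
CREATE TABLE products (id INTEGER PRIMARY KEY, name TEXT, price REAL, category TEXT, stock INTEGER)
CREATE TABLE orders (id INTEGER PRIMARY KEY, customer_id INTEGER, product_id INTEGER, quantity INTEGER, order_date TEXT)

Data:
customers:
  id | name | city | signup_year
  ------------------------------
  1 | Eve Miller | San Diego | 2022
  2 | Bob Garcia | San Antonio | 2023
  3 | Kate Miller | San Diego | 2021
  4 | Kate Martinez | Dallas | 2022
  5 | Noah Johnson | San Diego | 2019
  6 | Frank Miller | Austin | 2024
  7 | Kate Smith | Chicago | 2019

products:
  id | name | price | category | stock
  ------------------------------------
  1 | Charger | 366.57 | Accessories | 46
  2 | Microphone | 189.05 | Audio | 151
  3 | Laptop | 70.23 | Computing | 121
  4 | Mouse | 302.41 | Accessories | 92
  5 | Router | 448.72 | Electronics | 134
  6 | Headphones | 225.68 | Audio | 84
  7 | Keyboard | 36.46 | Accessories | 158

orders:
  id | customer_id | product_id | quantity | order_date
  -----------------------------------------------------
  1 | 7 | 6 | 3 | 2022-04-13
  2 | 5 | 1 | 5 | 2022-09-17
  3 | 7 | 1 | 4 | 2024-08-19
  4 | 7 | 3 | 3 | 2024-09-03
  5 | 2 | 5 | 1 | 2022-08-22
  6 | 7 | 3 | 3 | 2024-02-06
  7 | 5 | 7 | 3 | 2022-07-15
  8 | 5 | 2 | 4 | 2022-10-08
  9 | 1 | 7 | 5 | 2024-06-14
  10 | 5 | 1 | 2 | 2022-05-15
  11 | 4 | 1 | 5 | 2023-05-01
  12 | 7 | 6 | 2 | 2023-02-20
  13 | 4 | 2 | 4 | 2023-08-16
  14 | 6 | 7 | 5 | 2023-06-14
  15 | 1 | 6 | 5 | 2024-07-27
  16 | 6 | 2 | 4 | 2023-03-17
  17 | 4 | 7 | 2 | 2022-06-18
SELECT DISTINCT city FROM customers ORDER BY city

Execution result:
city
Austin
Chicago
Dallas
San Antonio
San Diego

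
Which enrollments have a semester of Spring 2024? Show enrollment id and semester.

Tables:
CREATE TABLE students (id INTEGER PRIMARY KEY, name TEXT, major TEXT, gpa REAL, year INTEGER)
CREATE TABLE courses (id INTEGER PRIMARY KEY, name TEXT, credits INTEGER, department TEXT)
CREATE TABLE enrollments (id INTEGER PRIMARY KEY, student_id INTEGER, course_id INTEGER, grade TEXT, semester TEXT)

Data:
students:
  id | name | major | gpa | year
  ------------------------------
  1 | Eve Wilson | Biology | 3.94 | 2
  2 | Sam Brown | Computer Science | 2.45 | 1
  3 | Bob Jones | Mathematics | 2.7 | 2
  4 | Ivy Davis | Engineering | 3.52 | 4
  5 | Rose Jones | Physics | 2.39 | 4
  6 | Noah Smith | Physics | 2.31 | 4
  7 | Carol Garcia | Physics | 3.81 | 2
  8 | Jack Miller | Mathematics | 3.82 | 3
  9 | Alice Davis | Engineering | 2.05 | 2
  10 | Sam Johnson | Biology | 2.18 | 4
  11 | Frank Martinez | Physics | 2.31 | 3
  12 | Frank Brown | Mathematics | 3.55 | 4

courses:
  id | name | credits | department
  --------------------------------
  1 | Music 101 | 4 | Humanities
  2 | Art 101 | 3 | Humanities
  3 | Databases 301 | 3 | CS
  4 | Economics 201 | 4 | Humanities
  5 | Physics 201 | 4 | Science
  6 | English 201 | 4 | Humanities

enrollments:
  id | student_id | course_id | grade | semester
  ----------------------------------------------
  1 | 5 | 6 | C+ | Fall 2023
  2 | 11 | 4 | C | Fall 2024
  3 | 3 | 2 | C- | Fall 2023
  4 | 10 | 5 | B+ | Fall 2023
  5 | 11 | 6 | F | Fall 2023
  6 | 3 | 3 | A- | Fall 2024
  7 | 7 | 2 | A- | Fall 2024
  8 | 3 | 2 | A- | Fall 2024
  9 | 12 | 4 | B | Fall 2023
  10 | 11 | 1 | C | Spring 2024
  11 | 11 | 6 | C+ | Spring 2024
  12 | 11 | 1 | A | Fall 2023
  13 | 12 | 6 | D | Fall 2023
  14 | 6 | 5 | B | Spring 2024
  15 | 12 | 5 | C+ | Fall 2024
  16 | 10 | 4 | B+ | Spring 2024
SELECT id, semester FROM enrollments WHERE semester = 'Spring 2024'

Execution result:
id | semester
10 | Spring 2024
11 | Spring 2024
14 | Spring 2024
16 | Spring 2024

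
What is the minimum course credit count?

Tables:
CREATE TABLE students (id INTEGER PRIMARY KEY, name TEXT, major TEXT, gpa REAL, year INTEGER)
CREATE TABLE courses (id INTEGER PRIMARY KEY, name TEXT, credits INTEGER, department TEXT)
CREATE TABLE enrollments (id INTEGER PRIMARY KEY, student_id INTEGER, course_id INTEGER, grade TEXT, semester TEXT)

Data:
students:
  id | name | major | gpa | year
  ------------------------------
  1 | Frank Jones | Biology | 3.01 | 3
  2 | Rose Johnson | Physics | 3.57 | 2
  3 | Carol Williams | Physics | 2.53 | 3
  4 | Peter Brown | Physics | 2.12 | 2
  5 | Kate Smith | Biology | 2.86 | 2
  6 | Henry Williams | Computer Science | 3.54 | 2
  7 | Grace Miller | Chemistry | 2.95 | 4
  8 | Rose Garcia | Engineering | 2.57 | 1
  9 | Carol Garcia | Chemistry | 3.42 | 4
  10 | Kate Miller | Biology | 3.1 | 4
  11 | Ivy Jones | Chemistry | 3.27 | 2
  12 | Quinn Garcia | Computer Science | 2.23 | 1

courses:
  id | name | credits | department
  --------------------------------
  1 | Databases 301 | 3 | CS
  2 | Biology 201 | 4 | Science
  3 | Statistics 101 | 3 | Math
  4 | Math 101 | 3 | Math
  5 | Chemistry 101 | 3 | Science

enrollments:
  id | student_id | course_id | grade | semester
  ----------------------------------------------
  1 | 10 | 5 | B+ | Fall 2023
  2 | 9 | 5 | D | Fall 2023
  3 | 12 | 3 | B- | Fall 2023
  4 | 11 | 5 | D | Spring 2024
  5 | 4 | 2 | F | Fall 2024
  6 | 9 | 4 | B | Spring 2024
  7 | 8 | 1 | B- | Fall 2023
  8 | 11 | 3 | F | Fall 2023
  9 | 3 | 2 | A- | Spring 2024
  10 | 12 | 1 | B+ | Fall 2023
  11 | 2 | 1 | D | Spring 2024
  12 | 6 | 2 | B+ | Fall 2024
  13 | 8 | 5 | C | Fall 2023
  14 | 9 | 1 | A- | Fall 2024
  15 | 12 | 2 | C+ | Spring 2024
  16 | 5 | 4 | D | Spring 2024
SELECT MIN(credits) FROM courses

Execution result:
3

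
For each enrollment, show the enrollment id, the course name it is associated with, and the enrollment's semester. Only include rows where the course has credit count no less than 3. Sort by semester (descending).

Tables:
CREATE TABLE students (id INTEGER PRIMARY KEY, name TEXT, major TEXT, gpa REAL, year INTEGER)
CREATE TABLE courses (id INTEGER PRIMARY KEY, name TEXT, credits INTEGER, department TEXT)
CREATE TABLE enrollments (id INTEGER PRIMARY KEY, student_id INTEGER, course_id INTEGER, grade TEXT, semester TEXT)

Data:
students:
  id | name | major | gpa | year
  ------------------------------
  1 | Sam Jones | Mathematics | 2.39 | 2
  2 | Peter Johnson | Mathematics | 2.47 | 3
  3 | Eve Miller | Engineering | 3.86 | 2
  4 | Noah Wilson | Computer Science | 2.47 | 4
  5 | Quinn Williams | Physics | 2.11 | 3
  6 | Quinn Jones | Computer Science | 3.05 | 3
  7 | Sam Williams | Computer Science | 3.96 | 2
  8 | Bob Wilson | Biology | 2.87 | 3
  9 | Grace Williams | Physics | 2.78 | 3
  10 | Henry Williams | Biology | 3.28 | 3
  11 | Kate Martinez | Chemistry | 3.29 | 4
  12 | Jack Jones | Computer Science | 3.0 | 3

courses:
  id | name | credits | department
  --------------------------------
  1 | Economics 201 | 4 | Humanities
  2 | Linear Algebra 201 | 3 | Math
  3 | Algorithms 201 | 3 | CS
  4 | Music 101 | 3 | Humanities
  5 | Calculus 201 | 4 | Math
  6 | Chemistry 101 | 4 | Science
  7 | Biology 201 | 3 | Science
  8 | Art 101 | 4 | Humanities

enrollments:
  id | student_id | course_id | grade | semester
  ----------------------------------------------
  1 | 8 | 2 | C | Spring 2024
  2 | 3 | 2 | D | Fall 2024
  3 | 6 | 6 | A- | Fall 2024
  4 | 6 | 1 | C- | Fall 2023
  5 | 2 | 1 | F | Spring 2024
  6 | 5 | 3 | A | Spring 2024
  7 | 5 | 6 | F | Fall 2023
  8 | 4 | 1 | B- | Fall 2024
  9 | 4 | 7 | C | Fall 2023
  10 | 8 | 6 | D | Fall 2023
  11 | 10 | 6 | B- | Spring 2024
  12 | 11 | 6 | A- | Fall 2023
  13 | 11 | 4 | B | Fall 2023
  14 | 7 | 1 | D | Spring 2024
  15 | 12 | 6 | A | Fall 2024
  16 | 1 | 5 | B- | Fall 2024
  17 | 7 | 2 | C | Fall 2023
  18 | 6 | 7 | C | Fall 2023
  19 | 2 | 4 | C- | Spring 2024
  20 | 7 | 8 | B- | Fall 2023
SELECT c.id, p.name AS course, c.semester FROM enrollments c JOIN courses p ON c.course_id = p.id WHERE p.credits >= 3 ORDER BY c.semester DESC

Execution result:
id | course | semester
1 | Linear Algebra 201 | Spring 2024
5 | Economics 201 | Spring 2024
6 | Algorithms 201 | Spring 2024
11 | Chemistry 101 | Spring 2024
14 | Economics 201 | Spring 2024
19 | Music 101 | Spring 2024
2 | Linear Algebra 201 | Fall 2024
3 | Chemistry 101 | Fall 2024
8 | Economics 201 | Fall 2024
15 | Chemistry 101 | Fall 2024
16 | Calculus 201 | Fall 2024
4 | Economics 201 | Fall 2023
7 | Chemistry 101 | Fall 2023
9 | Biology 201 | Fall 2023
10 | Chemistry 101 | Fall 2023
12 | Chemistry 101 | Fall 2023
13 | Music 101 | Fall 2023
17 | Linear Algebra 201 | Fall 2023
18 | Biology 201 | Fall 2023
20 | Art 101 | Fall 2023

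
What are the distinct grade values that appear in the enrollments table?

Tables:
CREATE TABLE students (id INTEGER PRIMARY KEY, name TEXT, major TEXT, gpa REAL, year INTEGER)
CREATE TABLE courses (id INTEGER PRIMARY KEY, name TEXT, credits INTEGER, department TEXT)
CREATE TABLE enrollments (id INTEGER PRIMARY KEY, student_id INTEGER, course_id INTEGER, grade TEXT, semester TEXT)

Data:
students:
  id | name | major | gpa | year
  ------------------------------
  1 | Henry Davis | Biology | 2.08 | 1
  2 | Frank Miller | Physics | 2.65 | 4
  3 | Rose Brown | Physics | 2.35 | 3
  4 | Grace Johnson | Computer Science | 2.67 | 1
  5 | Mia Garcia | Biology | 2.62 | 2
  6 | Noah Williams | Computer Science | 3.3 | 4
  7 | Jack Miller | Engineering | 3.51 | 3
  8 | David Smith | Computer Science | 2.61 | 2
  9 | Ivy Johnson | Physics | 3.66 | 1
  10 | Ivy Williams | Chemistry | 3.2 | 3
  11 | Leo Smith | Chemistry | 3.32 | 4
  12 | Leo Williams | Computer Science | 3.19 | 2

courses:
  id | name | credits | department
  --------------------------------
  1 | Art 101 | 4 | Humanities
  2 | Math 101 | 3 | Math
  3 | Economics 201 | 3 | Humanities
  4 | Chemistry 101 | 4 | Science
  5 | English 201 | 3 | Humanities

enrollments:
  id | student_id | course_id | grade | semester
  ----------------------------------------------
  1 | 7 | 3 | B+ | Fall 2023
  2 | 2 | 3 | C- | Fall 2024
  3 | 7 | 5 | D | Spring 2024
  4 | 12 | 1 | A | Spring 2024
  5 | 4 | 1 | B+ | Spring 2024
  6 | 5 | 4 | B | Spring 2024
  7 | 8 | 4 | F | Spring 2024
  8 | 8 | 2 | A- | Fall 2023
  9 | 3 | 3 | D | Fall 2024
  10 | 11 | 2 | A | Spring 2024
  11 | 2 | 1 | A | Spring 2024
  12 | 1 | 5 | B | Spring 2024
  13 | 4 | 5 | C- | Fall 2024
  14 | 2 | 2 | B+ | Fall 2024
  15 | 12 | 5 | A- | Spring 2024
SELECT DISTINCT grade FROM enrollments

Execution result:
grade
B+
C-
D
A
B
F
A-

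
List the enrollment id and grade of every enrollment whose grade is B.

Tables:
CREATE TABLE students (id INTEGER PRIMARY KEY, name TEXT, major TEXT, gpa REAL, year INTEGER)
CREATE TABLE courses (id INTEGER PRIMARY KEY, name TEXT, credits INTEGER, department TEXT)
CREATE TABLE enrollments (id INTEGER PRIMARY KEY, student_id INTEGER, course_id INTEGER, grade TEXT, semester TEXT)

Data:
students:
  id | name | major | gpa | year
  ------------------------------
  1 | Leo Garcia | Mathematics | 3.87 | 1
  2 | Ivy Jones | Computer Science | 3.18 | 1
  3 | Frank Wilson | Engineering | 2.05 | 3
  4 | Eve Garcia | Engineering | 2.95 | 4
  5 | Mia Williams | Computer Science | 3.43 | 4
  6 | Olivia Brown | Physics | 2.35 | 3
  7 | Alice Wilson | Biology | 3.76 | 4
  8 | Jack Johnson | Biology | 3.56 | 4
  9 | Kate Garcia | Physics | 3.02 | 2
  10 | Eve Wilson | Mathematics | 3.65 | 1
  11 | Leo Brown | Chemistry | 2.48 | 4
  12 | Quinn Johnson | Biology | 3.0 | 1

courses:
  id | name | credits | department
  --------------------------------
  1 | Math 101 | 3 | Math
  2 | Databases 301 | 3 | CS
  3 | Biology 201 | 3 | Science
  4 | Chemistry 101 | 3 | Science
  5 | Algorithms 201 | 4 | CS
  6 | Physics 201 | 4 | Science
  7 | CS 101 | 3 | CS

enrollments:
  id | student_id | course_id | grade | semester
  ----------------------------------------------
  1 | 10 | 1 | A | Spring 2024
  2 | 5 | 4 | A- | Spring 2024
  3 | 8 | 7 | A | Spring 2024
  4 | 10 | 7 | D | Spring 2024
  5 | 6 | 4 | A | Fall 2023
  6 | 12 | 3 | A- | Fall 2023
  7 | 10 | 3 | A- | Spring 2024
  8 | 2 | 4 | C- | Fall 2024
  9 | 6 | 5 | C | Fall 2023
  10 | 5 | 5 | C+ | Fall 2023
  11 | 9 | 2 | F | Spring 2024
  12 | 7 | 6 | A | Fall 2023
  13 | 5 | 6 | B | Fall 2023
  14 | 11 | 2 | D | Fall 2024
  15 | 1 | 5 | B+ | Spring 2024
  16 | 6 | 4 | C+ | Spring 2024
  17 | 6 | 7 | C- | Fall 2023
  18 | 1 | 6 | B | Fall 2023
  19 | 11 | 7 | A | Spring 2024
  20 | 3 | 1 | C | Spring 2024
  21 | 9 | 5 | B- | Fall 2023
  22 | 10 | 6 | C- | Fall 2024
SELECT id, grade FROM enrollments WHERE grade = 'B'

Execution result:
id | grade
13 | B
18 | B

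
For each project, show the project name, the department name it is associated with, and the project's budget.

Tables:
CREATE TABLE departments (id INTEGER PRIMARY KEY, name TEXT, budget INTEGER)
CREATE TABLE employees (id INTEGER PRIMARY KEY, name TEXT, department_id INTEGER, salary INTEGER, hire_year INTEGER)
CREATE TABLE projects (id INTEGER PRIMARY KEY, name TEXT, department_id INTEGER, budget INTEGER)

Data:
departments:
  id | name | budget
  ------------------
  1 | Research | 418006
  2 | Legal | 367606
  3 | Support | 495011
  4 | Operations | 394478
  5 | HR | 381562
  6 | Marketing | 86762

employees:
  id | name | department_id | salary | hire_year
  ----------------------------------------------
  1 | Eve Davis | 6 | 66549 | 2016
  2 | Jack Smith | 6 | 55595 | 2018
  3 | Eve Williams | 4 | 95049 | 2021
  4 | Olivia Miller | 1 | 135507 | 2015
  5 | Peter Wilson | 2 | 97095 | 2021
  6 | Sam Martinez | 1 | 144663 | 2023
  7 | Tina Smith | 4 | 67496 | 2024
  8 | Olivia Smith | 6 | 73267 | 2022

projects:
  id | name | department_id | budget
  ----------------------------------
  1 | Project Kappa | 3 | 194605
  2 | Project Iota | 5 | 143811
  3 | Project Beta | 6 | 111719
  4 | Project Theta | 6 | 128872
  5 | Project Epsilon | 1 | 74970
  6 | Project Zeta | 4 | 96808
SELECT c.name, p.name AS department, c.budget FROM projects c JOIN departments p ON c.department_id = p.id

Execution result:
name | department | budget
Project Kappa | Support | 194605
Project Iota | HR | 143811
Project Beta | Marketing | 111719
Project Theta | Marketing | 128872
Project Epsilon | Research | 74970
Project Zeta | Operations | 96808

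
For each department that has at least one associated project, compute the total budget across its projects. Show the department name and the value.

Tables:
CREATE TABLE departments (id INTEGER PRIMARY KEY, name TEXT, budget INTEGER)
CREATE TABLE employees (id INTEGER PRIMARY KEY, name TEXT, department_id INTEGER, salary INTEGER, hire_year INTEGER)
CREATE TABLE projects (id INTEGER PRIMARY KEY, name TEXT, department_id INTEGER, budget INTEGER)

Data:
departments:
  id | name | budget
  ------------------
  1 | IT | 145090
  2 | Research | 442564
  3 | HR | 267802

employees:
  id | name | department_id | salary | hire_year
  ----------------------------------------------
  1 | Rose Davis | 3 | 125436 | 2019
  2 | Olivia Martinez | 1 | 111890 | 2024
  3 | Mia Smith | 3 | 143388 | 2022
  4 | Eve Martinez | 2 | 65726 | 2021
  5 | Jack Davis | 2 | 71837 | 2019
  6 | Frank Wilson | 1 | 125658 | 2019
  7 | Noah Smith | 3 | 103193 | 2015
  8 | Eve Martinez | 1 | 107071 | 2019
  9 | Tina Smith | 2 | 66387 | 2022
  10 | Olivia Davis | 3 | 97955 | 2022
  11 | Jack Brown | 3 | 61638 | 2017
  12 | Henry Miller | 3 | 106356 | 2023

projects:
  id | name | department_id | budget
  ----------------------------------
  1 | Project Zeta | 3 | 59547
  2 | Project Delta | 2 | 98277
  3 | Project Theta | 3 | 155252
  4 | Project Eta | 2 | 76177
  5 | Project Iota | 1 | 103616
SELECT p.name, SUM(c.budget) AS sum_budget FROM projects c JOIN departments p ON c.department_id = p.id GROUP BY p.id, p.name

Execution result:
name | sum_budget
IT | 103616
Research | 174454
HR | 214799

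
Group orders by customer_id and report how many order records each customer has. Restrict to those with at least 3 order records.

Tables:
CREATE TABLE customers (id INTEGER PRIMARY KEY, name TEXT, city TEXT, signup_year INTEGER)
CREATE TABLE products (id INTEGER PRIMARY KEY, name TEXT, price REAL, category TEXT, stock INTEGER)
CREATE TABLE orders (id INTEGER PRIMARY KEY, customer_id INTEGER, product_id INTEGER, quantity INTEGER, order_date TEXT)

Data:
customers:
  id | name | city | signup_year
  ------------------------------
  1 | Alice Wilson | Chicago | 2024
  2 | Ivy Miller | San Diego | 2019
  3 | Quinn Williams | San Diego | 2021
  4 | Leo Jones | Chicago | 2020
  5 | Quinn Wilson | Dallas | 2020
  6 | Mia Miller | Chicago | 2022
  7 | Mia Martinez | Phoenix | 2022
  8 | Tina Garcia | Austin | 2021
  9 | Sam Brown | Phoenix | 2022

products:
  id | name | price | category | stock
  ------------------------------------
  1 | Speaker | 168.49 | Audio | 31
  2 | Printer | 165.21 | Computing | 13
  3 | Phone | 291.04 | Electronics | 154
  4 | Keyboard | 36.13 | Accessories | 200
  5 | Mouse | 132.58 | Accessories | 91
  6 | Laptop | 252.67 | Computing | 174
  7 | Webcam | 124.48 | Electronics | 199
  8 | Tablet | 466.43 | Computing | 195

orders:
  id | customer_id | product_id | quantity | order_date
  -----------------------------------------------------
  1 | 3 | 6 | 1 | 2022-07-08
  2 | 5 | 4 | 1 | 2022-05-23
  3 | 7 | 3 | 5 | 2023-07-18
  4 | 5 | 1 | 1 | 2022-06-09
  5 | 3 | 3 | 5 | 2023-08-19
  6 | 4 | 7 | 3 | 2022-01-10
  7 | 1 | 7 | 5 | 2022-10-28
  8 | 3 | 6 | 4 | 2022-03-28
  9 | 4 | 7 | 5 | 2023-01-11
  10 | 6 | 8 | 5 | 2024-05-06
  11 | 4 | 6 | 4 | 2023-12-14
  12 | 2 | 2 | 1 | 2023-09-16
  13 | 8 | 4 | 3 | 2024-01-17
SELECT customer_id, COUNT(*) AS order_count FROM orders GROUP BY customer_id HAVING COUNT(*) >= 3

Execution result:
customer_id | order_count
3 | 3
4 | 3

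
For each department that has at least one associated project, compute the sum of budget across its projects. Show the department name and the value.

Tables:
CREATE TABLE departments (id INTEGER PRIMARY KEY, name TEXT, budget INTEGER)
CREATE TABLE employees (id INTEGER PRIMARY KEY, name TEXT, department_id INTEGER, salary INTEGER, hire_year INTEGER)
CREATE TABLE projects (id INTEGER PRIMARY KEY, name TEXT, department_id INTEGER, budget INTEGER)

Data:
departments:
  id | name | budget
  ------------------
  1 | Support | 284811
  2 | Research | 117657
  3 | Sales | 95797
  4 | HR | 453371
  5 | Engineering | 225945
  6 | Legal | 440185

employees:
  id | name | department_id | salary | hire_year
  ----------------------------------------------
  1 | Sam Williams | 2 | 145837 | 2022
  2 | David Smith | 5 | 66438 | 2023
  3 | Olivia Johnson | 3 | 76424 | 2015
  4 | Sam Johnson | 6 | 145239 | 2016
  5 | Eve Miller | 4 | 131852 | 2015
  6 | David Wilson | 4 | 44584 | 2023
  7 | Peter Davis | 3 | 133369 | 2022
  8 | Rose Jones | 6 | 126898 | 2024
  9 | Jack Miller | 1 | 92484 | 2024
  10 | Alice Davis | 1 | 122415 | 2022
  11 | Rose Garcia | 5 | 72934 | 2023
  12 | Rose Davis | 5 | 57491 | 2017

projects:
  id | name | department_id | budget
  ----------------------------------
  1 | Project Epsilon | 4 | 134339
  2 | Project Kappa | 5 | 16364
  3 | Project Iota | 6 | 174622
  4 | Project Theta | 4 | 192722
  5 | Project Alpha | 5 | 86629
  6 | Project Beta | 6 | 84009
SELECT p.name, SUM(c.budget) AS sum_budget FROM projects c JOIN departments p ON c.department_id = p.id GROUP BY p.id, p.name

Execution result:
name | sum_budget
HR | 327061
Engineering | 102993
Legal | 258631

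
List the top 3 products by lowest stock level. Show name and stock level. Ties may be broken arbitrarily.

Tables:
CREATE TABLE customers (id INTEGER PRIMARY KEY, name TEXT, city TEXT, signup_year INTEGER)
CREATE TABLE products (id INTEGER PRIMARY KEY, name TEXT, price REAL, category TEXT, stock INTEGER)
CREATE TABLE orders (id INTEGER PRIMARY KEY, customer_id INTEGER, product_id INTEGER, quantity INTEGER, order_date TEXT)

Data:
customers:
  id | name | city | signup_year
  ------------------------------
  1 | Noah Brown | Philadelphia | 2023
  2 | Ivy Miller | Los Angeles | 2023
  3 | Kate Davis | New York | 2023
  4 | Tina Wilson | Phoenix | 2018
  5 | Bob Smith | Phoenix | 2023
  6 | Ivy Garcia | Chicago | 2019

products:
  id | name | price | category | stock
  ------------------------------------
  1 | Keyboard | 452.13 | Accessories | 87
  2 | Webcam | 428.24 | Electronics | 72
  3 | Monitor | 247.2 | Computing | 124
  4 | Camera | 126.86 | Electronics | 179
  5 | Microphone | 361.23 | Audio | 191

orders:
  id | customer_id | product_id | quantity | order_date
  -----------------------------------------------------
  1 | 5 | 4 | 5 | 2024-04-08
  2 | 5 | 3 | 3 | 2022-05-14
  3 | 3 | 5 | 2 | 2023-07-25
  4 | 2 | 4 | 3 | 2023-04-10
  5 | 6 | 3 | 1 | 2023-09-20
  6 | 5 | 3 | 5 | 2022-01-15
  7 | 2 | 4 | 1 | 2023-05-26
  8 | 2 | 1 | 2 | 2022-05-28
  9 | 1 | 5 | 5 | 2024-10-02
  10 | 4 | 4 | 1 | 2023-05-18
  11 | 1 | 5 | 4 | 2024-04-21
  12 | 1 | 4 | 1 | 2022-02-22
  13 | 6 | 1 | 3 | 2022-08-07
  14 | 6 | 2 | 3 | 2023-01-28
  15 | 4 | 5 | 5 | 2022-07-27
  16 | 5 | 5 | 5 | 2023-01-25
SELECT name, stock FROM products ORDER BY stock ASC LIMIT 3

Execution result:
name | stock
Webcam | 72
Keyboard | 87
Monitor | 124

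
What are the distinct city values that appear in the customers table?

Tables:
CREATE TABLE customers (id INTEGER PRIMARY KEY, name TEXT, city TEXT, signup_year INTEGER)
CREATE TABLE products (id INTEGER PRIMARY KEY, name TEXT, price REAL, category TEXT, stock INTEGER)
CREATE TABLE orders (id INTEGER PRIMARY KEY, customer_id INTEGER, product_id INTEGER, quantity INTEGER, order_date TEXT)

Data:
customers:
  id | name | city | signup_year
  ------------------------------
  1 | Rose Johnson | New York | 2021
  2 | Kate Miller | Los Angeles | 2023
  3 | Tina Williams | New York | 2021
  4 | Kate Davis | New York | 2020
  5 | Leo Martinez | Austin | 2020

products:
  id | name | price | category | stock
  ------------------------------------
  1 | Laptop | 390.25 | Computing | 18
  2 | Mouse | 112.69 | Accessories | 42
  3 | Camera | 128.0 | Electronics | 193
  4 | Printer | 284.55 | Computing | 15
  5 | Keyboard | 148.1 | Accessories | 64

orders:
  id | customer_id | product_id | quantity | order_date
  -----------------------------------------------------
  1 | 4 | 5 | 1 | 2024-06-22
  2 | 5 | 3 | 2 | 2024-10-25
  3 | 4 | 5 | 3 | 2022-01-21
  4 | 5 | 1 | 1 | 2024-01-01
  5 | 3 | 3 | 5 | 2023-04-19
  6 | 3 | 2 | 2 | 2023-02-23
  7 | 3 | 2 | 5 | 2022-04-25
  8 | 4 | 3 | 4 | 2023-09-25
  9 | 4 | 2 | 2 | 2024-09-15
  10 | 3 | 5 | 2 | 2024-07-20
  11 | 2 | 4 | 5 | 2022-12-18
SELECT DISTINCT city FROM customers

Execution result:
city
New York
Los Angeles
Austin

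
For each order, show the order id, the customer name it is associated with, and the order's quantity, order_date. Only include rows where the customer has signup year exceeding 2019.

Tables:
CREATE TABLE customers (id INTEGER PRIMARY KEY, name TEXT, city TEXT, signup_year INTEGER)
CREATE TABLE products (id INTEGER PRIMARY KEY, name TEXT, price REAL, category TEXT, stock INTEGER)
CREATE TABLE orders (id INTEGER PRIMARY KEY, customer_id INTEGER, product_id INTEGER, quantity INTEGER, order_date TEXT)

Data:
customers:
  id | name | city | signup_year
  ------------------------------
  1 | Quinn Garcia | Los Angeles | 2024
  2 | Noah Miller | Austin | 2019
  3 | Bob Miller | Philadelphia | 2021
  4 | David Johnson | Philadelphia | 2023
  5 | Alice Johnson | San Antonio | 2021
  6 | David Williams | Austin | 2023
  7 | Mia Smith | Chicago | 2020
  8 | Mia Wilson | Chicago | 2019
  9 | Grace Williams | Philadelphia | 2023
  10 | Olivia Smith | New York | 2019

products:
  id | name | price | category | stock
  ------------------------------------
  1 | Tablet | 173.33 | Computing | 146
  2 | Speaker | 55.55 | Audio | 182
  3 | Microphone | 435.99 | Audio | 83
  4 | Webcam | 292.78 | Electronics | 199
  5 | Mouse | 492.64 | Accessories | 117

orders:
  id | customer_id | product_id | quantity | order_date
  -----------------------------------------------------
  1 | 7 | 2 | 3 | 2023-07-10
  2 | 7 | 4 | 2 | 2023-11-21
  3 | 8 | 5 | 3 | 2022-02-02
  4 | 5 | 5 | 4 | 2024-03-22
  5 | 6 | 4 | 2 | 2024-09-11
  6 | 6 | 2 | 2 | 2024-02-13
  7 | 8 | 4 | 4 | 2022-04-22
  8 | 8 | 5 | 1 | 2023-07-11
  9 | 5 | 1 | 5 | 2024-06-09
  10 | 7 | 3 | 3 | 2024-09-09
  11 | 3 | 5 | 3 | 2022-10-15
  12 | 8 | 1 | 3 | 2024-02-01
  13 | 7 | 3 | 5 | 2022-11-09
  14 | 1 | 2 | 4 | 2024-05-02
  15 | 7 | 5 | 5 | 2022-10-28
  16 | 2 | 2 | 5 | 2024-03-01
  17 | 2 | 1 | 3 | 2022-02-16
SELECT c.id, p.name AS customer, c.quantity, c.order_date FROM orders c JOIN customers p ON c.customer_id = p.id WHERE p.signup_year > 2019

Execution result:
id | customer | quantity | order_date
1 | Mia Smith | 3 | 2023-07-10
2 | Mia Smith | 2 | 2023-11-21
4 | Alice Johnson | 4 | 2024-03-22
5 | David Williams | 2 | 2024-09-11
6 | David Williams | 2 | 2024-02-13
9 | Alice Johnson | 5 | 2024-06-09
10 | Mia Smith | 3 | 2024-09-09
11 | Bob Miller | 3 | 2022-10-15
13 | Mia Smith | 5 | 2022-11-09
14 | Quinn Garcia | 4 | 2024-05-02
15 | Mia Smith | 5 | 2022-10-28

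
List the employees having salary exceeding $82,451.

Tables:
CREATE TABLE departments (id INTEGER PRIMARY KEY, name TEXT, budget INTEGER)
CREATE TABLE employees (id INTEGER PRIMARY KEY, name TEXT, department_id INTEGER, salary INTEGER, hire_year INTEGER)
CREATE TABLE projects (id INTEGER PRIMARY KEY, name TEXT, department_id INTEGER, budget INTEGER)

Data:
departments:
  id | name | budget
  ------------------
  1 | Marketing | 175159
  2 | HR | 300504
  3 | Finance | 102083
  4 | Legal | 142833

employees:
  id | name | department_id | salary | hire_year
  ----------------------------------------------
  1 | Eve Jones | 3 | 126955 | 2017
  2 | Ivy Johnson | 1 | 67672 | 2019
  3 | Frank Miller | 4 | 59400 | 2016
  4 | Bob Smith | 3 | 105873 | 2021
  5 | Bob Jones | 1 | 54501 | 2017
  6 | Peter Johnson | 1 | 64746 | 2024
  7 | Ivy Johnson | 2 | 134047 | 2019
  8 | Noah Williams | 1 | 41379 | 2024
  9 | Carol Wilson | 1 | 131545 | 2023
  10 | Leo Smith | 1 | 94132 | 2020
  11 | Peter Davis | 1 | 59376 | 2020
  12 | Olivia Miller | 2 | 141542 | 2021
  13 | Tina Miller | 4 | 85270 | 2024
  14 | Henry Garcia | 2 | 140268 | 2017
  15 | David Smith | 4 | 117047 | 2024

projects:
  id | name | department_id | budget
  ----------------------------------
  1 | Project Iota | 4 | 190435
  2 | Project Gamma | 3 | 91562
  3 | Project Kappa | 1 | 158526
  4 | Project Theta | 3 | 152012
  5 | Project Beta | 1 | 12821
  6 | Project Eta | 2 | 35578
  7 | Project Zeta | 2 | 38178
SELECT name, salary FROM employees WHERE salary > 82451

Execution result:
name | salary
Eve Jones | 126955
Bob Smith | 105873
Ivy Johnson | 134047
Carol Wilson | 131545
Leo Smith | 94132
Olivia Miller | 141542
Tina Miller | 85270
Henry Garcia | 140268
David Smith | 117047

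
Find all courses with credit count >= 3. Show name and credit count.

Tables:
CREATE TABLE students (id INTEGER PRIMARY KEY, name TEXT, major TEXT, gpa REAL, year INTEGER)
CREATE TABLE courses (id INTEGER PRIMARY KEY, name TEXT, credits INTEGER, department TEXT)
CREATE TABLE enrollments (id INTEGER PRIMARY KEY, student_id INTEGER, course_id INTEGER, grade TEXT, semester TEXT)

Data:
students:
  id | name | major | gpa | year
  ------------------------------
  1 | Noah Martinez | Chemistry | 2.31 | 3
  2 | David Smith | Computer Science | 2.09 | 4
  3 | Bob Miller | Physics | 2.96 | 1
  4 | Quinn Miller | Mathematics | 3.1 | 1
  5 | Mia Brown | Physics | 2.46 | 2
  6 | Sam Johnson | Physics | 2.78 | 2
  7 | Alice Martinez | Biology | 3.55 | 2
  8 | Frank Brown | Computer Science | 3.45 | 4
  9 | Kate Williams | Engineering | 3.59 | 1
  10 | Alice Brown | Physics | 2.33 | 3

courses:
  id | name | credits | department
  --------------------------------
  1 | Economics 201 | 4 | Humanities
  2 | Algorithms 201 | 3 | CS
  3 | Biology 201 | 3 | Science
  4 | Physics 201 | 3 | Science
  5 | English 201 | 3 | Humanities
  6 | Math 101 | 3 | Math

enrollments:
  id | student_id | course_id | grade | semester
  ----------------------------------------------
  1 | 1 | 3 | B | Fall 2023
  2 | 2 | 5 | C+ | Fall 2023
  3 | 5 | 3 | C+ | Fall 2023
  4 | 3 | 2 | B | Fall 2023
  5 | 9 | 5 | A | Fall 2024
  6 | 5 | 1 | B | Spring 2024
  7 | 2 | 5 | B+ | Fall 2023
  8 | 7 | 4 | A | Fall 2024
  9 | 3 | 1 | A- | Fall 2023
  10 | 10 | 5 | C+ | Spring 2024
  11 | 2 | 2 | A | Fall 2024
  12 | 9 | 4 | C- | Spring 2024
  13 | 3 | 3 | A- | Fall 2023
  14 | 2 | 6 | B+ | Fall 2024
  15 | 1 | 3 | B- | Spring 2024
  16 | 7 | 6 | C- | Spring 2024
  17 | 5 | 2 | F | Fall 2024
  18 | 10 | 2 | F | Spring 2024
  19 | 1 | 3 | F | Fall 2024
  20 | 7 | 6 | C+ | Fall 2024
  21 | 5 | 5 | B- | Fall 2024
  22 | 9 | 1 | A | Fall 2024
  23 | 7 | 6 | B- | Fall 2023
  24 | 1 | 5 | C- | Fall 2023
SELECT name, credits FROM courses WHERE credits >= 3

Execution result:
name | credits
Economics 201 | 4
Algorithms 201 | 3
Biology 201 | 3
Physics 201 | 3
English 201 | 3
Math 101 | 3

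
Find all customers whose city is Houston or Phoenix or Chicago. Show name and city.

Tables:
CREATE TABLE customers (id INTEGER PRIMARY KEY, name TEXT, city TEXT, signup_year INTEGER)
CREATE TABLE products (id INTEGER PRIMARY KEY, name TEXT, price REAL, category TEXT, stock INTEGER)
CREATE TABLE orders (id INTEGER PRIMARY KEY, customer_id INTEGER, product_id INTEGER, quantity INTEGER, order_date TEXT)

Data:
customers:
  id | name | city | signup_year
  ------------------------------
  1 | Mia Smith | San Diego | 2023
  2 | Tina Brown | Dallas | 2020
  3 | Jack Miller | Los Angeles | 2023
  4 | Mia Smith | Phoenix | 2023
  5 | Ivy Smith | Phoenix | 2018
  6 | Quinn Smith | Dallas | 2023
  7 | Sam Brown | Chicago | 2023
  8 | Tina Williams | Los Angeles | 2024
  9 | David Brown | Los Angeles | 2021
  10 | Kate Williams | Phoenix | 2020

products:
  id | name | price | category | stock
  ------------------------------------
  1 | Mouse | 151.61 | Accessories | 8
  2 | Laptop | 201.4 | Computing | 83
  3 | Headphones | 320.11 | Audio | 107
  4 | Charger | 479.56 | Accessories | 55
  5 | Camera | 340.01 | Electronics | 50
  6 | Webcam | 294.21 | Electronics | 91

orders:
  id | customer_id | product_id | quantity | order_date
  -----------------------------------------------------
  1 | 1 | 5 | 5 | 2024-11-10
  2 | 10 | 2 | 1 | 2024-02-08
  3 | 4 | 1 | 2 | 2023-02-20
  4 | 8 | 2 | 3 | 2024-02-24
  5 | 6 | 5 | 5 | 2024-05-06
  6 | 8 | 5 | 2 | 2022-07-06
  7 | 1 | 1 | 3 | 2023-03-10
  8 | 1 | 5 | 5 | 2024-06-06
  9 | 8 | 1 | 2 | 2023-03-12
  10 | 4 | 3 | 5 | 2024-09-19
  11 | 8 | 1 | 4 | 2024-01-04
SELECT name, city FROM customers WHERE city IN ('Houston', 'Phoenix', 'Chicago')

Execution result:
name | city
Mia Smith | Phoenix
Ivy Smith | Phoenix
Sam Brown | Chicago
Kate Williams | Phoenix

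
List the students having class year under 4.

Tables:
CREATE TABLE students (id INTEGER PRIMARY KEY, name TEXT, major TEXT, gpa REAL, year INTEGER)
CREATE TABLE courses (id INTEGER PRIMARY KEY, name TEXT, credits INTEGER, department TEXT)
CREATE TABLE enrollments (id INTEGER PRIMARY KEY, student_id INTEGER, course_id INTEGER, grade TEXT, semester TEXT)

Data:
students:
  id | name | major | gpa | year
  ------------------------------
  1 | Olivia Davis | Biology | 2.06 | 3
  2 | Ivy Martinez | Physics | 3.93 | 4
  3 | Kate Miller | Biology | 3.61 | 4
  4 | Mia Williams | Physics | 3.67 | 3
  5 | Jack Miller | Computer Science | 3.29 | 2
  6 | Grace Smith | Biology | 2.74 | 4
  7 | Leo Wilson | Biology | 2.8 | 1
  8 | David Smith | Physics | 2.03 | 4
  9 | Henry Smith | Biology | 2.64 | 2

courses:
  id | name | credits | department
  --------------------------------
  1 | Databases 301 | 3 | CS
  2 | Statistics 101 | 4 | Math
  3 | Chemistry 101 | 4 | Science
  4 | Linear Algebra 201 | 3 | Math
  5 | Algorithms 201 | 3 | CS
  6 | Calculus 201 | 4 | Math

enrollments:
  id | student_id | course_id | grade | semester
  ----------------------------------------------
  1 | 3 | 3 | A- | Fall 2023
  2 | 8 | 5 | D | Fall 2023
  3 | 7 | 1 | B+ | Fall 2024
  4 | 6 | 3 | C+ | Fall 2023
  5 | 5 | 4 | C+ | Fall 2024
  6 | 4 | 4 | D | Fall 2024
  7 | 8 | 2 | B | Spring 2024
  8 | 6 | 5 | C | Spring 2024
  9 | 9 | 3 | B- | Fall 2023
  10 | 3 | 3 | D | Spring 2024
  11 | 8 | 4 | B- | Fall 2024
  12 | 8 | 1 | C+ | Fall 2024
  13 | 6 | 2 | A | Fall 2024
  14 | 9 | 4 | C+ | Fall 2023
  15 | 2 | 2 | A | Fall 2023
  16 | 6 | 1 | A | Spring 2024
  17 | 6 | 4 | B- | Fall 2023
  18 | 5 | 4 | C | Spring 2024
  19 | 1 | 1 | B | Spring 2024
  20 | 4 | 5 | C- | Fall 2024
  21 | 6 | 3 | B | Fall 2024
SELECT name, year FROM students WHERE year < 4

Execution result:
name | year
Olivia Davis | 3
Mia Williams | 3
Jack Miller | 2
Leo Wilson | 1
Henry Smith | 2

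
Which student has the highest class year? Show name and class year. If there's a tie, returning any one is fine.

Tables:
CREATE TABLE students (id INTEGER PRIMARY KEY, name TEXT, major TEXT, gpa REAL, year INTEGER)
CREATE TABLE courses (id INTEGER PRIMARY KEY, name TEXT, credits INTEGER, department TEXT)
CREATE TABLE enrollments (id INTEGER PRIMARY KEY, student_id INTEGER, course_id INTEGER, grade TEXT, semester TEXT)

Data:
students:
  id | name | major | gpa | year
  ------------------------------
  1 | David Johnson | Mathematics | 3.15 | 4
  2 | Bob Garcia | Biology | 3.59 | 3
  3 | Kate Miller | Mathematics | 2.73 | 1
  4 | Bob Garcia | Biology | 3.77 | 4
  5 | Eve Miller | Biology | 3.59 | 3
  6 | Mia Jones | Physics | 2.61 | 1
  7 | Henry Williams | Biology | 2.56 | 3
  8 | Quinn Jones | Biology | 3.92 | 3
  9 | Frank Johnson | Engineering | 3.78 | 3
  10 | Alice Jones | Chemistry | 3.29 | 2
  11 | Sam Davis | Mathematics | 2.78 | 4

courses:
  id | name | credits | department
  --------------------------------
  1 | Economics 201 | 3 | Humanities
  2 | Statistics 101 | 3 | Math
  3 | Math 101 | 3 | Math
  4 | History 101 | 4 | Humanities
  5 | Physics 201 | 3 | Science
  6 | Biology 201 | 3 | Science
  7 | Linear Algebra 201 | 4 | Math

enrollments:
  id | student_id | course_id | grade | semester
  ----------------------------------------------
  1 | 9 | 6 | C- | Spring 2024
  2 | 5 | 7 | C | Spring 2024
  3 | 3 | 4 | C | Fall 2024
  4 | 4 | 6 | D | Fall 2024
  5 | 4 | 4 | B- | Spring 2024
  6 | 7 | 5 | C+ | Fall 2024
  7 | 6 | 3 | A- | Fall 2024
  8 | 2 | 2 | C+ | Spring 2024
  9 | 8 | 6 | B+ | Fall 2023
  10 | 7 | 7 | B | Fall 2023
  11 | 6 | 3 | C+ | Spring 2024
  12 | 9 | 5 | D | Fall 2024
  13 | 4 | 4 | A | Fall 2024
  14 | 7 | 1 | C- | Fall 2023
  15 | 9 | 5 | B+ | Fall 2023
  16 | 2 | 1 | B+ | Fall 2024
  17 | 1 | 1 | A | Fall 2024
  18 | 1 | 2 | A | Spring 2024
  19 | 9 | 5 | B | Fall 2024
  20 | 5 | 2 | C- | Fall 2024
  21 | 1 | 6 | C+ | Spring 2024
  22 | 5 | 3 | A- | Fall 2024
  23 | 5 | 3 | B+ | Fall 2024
SELECT name, year FROM students ORDER BY year DESC LIMIT 1

Execution result:
name | year
David Johnson | 4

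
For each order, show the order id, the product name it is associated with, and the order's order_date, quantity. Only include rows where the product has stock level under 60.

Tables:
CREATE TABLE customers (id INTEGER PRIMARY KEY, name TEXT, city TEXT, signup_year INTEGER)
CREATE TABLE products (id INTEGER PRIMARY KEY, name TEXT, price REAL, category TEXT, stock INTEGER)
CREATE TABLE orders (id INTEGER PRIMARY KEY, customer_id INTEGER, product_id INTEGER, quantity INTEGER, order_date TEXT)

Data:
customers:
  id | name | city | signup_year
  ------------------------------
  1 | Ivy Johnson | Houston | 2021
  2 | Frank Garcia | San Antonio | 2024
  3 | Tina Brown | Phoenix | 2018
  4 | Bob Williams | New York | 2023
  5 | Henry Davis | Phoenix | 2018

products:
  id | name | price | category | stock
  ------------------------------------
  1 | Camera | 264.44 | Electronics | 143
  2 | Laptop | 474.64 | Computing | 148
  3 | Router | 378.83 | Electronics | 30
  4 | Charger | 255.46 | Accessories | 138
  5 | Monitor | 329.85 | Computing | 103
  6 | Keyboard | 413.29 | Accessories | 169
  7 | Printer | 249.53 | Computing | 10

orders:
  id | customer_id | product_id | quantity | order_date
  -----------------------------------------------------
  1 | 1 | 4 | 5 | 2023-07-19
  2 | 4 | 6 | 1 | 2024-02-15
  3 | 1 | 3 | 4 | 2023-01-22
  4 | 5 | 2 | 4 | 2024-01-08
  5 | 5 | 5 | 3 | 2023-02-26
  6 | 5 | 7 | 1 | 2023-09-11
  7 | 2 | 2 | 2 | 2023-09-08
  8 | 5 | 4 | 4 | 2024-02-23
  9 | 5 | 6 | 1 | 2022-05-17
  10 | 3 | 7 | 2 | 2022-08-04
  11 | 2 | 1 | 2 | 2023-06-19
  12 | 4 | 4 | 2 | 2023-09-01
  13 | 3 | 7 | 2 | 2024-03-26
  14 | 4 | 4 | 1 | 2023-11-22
SELECT c.id, p.name AS product, c.order_date, c.quantity FROM orders c JOIN products p ON c.product_id = p.id WHERE p.stock < 60

Execution result:
id | product | order_date | quantity
3 | Router | 2023-01-22 | 4
6 | Printer | 2023-09-11 | 1
10 | Printer | 2022-08-04 | 2
13 | Printer | 2024-03-26 | 2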